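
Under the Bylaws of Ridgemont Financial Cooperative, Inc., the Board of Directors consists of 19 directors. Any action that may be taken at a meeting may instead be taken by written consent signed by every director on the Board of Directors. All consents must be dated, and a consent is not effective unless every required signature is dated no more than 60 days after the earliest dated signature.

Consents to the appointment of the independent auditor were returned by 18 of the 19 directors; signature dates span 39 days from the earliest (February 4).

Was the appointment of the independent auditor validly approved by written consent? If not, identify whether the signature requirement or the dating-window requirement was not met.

Not effective — insufficient signatures.

Signatures required: all of 19 — unanimous means all 19, so 19 needed; 18 signed. Insufficient.
Dating window: the latest signature is 39 days after the earliest; the limit is 60 days. Within the window.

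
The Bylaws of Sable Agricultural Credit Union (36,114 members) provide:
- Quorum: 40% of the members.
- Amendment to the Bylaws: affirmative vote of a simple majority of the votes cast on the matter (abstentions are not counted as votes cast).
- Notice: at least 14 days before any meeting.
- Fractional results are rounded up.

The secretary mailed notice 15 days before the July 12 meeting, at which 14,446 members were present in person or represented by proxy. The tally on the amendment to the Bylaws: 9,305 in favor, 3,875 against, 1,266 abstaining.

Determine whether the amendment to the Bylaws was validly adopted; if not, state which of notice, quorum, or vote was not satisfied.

Notice: 15 days given; 14 required. Satisfied.
Quorum: 40% of 36,114 = 14,445.60, rounded up to 14,446; 14,446 present. Satisfied.
Vote: requires a majority of the votes cast (14,446 − 1,266 abstaining = 13,180); a majority of 13180 is 6591, so 6,591 needed; 9,305 in favor. Satisfied.

Valid — all requirements satisfied.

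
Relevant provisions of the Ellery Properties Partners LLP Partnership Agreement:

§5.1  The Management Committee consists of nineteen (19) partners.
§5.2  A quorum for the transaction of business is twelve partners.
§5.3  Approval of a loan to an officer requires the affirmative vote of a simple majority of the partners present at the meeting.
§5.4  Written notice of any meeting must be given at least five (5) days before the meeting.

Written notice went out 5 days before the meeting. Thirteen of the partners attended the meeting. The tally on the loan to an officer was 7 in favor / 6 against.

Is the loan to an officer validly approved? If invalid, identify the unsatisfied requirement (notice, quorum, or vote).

Valid — all requirements satisfied.

Notice: 5 days given; 5 required (5 ≥ 5). Satisfied.
Quorum: 13 present; quorum is 12. Satisfied.
Vote: the loan to an officer requires a majority of the partners present (13). A majority of 13 is 7, so 7 affirmative votes are needed; 7 voted in favor. Satisfied.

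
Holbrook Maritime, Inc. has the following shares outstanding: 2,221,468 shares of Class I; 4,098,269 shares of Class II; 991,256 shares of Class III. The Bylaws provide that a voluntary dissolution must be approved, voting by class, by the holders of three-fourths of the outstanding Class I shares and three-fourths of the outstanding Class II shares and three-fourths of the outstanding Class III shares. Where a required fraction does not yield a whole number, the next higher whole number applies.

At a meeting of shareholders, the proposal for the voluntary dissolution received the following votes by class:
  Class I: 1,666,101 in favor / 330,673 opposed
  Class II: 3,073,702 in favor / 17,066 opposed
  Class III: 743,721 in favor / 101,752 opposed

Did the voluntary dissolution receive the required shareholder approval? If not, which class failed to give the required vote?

Approved — every class gave the required vote.

Class I: 3/4 of 2221468 = 1666101; 1,666,101 required, 1,666,101 in favor — approved.
Class II: 3/4 of 4098269 = 3073701.75, rounded up to 3073702; 3,073,702 required, 3,073,702 in favor — approved.
Class III: 3/4 of 991256 = 743442; 743,442 required, 743,721 in favor — approved.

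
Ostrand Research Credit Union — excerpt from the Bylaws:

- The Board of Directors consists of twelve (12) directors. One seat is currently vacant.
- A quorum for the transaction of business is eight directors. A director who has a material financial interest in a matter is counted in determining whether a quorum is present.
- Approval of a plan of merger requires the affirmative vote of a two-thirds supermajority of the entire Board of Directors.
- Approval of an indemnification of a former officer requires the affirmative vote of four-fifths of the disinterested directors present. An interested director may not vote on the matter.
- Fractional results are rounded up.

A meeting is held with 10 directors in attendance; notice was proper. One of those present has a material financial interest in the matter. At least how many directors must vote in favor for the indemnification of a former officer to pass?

The indemnification of a former officer requires four-fifths of the disinterested directors present (10 − 1 = 9).
4/5 of 9 = 7.20, rounded up to 8.

8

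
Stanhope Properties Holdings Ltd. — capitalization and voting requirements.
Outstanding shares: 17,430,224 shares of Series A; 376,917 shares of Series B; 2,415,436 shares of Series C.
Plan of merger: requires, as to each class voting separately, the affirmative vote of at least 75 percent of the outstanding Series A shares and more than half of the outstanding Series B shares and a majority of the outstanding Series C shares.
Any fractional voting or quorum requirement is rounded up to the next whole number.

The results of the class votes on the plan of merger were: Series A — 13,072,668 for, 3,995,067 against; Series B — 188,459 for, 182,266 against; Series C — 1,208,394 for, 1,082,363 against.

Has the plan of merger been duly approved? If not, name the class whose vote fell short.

Approved — every class gave the required vote.

Series A: 3/4 of 17430224 = 13072668; 13,072,668 required, 13,072,668 in favor — approved.
Series B: a majority of 376917 is 188459; 188,459 required, 188,459 in favor — approved.
Series C: a majority of 2415436 is 1207719; 1,207,719 required, 1,208,394 in favor — approved.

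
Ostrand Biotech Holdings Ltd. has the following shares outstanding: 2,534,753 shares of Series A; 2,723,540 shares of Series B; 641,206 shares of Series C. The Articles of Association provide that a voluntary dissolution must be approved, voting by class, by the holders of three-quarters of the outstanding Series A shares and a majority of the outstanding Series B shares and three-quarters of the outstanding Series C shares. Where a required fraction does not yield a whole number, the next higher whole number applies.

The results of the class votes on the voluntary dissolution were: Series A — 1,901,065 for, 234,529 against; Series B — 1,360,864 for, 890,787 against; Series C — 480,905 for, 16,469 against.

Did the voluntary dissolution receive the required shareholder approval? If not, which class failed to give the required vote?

Not approved — the Series B shares did not give the required vote.

Series A: 3/4 of 2534753 = 1901064.75, rounded up to 1901065; 1,901,065 required, 1,901,065 in favor — approved.
Series B: a majority of 2723540 is 1361771; 1,361,771 required, 1,360,864 in favor — not approved.
Series C: 3/4 of 641206 = 480904.50, rounded up to 480905; 480,905 required, 480,905 in favor — approved.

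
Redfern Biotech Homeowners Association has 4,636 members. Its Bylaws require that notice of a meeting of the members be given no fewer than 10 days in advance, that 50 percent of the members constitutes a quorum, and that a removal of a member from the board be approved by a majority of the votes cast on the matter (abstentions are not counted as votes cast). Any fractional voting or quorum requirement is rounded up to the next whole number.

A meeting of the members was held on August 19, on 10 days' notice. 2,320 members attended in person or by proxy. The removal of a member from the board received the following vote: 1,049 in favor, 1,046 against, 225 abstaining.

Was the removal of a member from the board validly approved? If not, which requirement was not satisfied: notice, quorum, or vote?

Valid — all requirements satisfied.

Notice: 10 days given; 10 required. Satisfied.
Quorum: 50% of 4,636 = 2,318; 2,320 present. Satisfied.
Vote: requires a majority of the votes cast (2,320 − 225 abstaining = 2,095); a majority of 2095 is 1048, so 1,048 needed; 1,049 in favor. Satisfied.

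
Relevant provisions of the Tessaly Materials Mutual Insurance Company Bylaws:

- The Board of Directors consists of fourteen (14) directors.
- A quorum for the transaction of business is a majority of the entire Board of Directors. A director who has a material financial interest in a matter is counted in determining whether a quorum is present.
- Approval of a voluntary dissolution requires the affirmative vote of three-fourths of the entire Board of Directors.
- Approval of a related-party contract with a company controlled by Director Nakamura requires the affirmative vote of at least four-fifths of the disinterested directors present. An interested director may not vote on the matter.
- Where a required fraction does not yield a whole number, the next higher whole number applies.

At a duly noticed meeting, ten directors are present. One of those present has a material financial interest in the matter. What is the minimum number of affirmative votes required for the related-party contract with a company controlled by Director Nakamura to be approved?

8

The related-party contract with a company controlled by Director Nakamura requires four-fifths of the disinterested directors present (10 − 1 = 9).
4/5 of 9 = 7.20, rounded up to 8.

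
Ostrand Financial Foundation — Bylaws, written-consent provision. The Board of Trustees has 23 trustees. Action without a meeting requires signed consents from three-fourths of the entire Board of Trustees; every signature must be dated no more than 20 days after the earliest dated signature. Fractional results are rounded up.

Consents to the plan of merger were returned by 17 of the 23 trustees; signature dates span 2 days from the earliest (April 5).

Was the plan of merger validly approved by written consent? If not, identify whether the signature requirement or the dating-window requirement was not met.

Not effective — insufficient signatures.

Signatures required: three-fourths of 23 — 3/4 of 23 = 17.25, rounded up to 18, so 18 needed; 17 signed. Insufficient.
Dating window: the latest signature is 2 days after the earliest; the limit is 20 days. Within the window.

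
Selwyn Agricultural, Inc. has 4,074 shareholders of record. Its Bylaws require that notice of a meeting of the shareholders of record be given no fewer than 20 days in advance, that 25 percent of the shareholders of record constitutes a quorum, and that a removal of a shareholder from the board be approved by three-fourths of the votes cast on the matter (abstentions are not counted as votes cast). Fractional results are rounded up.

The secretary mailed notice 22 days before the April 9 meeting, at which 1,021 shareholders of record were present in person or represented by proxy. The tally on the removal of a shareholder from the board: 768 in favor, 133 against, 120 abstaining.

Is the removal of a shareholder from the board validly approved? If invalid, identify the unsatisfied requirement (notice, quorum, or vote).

Notice: 22 days given; 20 required. Satisfied.
Quorum: 25% of 4,074 = 1,018.50, rounded up to 1,019; 1,021 present. Satisfied.
Vote: requires three-fourths of the votes cast (1,021 − 120 abstaining = 901); 3/4 of 901 = 675.75, rounded up to 676, so 676 needed; 768 in favor. Satisfied.

Valid — all requirements satisfied.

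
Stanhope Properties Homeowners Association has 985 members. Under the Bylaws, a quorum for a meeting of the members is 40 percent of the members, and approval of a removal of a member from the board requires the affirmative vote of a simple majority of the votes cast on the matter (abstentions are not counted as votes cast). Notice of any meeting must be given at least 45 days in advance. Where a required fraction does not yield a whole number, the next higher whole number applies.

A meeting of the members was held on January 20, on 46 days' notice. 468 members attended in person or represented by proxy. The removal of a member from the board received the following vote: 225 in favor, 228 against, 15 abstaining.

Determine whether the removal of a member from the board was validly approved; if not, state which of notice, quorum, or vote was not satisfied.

Notice: 46 days given; 45 required. Satisfied.
Quorum: 40% of 985 = 394; 468 present. Satisfied.
Vote: requires a majority of the votes cast (468 − 15 abstaining = 453); a majority of 453 is 227, so 227 needed; 225 in favor. Not satisfied.

Invalid — vote requirement not satisfied.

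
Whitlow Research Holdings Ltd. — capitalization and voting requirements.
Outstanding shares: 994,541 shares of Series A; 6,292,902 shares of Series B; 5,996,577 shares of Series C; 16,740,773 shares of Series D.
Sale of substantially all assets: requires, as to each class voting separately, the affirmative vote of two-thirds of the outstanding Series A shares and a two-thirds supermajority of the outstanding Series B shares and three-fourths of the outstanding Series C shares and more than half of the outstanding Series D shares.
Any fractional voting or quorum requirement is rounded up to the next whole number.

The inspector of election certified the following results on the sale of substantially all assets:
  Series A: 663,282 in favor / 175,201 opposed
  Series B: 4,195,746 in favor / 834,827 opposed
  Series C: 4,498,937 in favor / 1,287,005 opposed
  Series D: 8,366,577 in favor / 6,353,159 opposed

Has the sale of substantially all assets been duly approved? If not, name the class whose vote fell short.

Not approved — the Series D shares did not give the required vote.

Series A: 2/3 of 994541 = 663027.33, rounded up to 663028; 663,028 required, 663,282 in favor — approved.
Series B: 2/3 of 6292902 = 4195268; 4,195,268 required, 4,195,746 in favor — approved.
Series C: 3/4 of 5996577 = 4497432.75, rounded up to 4497433; 4,497,433 required, 4,498,937 in favor — approved.
Series D: a majority of 16740773 is 8370387; 8,370,387 required, 8,366,577 in favor — not approved.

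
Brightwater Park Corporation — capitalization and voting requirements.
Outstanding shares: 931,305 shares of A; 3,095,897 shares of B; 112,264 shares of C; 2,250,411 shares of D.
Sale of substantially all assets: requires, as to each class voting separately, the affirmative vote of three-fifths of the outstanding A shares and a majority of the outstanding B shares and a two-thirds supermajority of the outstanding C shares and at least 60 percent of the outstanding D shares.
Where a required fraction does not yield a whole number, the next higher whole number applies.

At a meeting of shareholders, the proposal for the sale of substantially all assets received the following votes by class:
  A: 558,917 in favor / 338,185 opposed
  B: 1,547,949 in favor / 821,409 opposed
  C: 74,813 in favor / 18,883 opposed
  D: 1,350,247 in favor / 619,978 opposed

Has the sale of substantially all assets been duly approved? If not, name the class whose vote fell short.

Not approved — the C shares did not give the required vote.

A: 3/5 of 931305 = 558783; 558,783 required, 558,917 in favor — approved.
B: a majority of 3095897 is 1547949; 1,547,949 required, 1,547,949 in favor — approved.
C: 2/3 of 112264 = 74842.67, rounded up to 74843; 74,843 required, 74,813 in favor — not approved.
D: 3/5 of 2250411 = 1350246.60, rounded up to 1350247; 1,350,247 required, 1,350,247 in favor — approved.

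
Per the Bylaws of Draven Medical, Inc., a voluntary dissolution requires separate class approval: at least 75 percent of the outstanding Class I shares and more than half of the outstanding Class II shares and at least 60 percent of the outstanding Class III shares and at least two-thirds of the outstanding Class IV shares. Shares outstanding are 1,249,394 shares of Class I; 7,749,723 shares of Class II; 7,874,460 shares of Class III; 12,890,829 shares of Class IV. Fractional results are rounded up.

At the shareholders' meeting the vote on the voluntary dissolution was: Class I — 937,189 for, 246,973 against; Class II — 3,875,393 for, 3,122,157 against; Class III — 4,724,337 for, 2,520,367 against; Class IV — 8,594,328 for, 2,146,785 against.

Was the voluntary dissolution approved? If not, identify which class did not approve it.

Not approved — the Class III shares did not give the required vote.

Class I: 3/4 of 1249394 = 937045.50, rounded up to 937046; 937,046 required, 937,189 in favor — approved.
Class II: a majority of 7749723 is 3874862; 3,874,862 required, 3,875,393 in favor — approved.
Class III: 3/5 of 7874460 = 4724676; 4,724,676 required, 4,724,337 in favor — not approved.
Class IV: 2/3 of 12890829 = 8593886; 8,593,886 required, 8,594,328 in favor — approved.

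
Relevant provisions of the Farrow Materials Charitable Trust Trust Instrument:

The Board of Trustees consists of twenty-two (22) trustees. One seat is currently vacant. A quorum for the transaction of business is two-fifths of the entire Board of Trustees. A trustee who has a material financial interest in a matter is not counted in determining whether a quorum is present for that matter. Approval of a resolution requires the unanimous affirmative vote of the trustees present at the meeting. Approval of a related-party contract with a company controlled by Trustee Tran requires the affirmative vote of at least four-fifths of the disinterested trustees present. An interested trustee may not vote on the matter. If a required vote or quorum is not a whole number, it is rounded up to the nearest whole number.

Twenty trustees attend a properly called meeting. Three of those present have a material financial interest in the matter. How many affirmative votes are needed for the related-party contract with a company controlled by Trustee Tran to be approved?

14

The related-party contract with a company controlled by Trustee Tran requires four-fifths of the disinterested trustees present (20 − 3 = 17).
4/5 of 17 = 13.60, rounded up to 14.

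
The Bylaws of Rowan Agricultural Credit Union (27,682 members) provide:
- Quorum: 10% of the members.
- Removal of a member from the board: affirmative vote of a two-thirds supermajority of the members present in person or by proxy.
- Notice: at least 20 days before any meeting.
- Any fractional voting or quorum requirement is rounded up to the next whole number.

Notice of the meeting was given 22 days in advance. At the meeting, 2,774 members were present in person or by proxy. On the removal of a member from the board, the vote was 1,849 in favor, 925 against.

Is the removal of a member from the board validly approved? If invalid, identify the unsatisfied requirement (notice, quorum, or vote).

Invalid — vote requirement not satisfied.

Notice: 22 days given; 20 required. Satisfied.
Quorum: 10% of 27,682 = 2,768.20, rounded up to 2,769; 2,774 present. Satisfied.
Vote: requires two-thirds of those present (2,774); 2/3 of 2774 = 1849.33, rounded up to 1850, so 1,850 needed; 1,849 in favor. Not satisfied.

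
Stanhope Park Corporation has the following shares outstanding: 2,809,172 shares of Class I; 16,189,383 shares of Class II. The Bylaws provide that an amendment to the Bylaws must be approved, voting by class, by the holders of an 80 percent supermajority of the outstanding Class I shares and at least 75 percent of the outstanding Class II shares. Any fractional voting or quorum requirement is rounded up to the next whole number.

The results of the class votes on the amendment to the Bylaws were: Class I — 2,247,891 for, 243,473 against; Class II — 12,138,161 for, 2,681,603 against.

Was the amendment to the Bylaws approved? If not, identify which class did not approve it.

Class I: 4/5 of 2809172 = 2247337.60, rounded up to 2247338; 2,247,338 required, 2,247,891 in favor — approved.
Class II: 3/4 of 16189383 = 12142037.25, rounded up to 12142038; 12,142,038 required, 12,138,161 in favor — not approved.

Not approved — the Class II shares did not give the required vote.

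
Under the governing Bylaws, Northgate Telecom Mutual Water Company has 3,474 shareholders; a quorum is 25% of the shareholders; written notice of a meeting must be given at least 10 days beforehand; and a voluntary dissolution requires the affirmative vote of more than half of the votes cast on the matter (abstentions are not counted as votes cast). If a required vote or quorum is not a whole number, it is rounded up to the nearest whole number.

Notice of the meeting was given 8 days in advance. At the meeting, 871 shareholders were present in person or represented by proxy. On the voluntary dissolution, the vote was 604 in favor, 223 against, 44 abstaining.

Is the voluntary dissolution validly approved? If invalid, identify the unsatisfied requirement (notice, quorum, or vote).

Invalid — notice requirement not satisfied.

Notice: 8 days given; 10 required. Not satisfied.
Quorum: 25% of 3,474 = 868.50, rounded up to 869; 871 present. Satisfied.
Vote: requires a majority of the votes cast (871 − 44 abstaining = 827); a majority of 827 is 414, so 414 needed; 604 in favor. Satisfied.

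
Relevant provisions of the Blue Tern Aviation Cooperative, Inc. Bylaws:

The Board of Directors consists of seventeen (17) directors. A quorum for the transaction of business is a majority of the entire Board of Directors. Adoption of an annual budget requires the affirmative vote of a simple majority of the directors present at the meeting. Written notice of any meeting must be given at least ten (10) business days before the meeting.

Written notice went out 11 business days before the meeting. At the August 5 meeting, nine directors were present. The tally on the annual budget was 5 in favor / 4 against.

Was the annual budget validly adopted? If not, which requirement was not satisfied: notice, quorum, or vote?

Notice: 11 business days given; 10 required (11 ≥ 10). Satisfied.
Quorum: 9 present; quorum is 9. Satisfied.
Vote: the annual budget requires a majority of the directors present (9). A majority of 9 is 5, so 5 affirmative votes are needed; 5 voted in favor. Satisfied.

Valid — all requirements satisfied.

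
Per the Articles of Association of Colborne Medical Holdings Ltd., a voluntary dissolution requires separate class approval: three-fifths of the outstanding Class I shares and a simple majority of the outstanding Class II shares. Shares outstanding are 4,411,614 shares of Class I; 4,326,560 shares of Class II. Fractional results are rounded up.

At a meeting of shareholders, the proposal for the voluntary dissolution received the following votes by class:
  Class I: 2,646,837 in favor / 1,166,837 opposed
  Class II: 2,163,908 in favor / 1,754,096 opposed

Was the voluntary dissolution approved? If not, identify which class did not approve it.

Class I: 3/5 of 4411614 = 2646968.40, rounded up to 2646969; 2,646,969 required, 2,646,837 in favor — not approved.
Class II: a majority of 4326560 is 2163281; 2,163,281 required, 2,163,908 in favor — approved.

Not approved — the Class I shares did not give the required vote.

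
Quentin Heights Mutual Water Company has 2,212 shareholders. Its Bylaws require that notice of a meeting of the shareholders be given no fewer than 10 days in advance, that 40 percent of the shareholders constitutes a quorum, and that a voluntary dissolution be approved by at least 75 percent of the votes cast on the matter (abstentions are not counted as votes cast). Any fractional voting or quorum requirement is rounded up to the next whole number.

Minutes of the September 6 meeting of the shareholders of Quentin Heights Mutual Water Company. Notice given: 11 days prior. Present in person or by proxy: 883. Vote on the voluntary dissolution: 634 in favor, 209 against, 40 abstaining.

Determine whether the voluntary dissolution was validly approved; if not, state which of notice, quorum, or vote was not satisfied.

Invalid — quorum requirement not satisfied.

Notice: 11 days given; 10 required. Satisfied.
Quorum: 40% of 2,212 = 884.80, rounded up to 885; 883 present. Not satisfied.
Vote: requires three-fourths of the votes cast (883 − 40 abstaining = 843); 3/4 of 843 = 632.25, rounded up to 633, so 633 needed; 634 in favor. Satisfied.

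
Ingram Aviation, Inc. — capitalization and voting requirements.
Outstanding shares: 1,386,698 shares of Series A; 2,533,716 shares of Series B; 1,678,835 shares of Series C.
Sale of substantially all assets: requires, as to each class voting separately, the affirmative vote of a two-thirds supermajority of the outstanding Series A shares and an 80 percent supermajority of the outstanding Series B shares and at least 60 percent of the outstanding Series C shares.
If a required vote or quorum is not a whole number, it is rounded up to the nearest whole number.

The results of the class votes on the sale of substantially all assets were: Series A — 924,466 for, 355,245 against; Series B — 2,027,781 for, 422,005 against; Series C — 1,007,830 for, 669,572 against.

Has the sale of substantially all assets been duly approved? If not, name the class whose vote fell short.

Series A: 2/3 of 1386698 = 924465.33, rounded up to 924466; 924,466 required, 924,466 in favor — approved.
Series B: 4/5 of 2533716 = 2026972.80, rounded up to 2026973; 2,026,973 required, 2,027,781 in favor — approved.
Series C: 3/5 of 1678835 = 1007301; 1,007,301 required, 1,007,830 in favor — approved.

Approved — every class gave the required vote.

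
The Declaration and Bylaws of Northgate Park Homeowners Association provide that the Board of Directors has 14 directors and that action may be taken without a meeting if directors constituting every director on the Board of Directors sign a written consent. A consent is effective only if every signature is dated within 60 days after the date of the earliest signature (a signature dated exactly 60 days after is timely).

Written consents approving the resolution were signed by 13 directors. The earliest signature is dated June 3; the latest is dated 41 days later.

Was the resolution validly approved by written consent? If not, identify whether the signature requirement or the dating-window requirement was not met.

Signatures required: the unanimous vote of 14 — unanimous means all 14, so 14 needed; 13 signed. Insufficient.
Dating window: the latest signature is 41 days after the earliest; the limit is 60 days. Within the window.

Not effective — insufficient signatures.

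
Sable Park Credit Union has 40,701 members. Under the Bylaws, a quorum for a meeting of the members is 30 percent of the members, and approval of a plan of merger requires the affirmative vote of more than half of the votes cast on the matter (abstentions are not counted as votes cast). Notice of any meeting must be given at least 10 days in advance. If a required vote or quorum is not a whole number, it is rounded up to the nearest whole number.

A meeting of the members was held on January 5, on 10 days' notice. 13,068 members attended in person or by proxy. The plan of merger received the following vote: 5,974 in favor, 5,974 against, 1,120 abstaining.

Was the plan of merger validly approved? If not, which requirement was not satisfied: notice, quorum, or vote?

Invalid — vote requirement not satisfied.

Notice: 10 days given; 10 required. Satisfied.
Quorum: 30% of 40,701 = 12,210.30, rounded up to 12,211; 13,068 present. Satisfied.
Vote: requires a majority of the votes cast (13,068 − 1,120 abstaining = 11,948); a majority of 11948 is 5975, so 5,975 needed; 5,974 in favor. Not satisfied.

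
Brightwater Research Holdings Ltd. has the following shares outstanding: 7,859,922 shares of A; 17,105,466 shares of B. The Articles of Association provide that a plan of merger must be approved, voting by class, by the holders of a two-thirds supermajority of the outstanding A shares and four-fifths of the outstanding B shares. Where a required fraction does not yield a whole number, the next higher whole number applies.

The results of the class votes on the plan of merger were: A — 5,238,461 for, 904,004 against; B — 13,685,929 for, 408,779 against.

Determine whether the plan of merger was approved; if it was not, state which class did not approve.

Not approved — the A shares did not give the required vote.

A: 2/3 of 7859922 = 5239948; 5,239,948 required, 5,238,461 in favor — not approved.
B: 4/5 of 17105466 = 13684372.80, rounded up to 13684373; 13,684,373 required, 13,685,929 in favor — approved.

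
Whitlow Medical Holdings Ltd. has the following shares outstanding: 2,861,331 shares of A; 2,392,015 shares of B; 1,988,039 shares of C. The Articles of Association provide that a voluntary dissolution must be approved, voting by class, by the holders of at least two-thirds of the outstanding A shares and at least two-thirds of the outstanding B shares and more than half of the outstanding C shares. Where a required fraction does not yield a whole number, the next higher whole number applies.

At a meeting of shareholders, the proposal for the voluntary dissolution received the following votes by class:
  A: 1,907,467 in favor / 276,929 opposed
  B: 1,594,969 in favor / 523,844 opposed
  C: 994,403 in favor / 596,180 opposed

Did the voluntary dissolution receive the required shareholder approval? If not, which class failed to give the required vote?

A: 2/3 of 2861331 = 1907554; 1,907,554 required, 1,907,467 in favor — not approved.
B: 2/3 of 2392015 = 1594676.67, rounded up to 1594677; 1,594,677 required, 1,594,969 in favor — approved.
C: a majority of 1988039 is 994020; 994,020 required, 994,403 in favor — approved.

Not approved — the A shares did not give the required vote.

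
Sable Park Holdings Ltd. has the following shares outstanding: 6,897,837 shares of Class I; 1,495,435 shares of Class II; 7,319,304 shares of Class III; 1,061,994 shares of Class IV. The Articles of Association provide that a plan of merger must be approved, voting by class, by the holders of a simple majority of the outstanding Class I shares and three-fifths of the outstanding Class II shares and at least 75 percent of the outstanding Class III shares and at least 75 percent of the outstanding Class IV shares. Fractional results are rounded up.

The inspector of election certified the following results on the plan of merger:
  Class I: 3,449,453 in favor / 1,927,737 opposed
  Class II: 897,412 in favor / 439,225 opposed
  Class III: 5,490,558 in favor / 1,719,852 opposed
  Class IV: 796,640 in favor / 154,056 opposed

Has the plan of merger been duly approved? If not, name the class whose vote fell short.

Approved — every class gave the required vote.

Class I: a majority of 6897837 is 3448919; 3,448,919 required, 3,449,453 in favor — approved.
Class II: 3/5 of 1495435 = 897261; 897,261 required, 897,412 in favor — approved.
Class III: 3/4 of 7319304 = 5489478; 5,489,478 required, 5,490,558 in favor — approved.
Class IV: 3/4 of 1061994 = 796495.50, rounded up to 796496; 796,496 required, 796,640 in favor — approved.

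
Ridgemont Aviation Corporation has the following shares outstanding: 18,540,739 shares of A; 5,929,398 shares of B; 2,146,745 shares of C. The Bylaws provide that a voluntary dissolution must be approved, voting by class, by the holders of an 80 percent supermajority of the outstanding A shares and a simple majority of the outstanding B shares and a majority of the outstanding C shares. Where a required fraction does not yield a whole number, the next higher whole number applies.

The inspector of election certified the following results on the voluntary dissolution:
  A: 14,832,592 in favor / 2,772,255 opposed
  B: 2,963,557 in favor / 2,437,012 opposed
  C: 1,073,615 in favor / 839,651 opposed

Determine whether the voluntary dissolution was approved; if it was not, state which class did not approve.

Not approved — the B shares did not give the required vote.

A: 4/5 of 18540739 = 14832591.20, rounded up to 14832592; 14,832,592 required, 14,832,592 in favor — approved.
B: a majority of 5929398 is 2964700; 2,964,700 required, 2,963,557 in favor — not approved.
C: a majority of 2146745 is 1073373; 1,073,373 required, 1,073,615 in favor — approved.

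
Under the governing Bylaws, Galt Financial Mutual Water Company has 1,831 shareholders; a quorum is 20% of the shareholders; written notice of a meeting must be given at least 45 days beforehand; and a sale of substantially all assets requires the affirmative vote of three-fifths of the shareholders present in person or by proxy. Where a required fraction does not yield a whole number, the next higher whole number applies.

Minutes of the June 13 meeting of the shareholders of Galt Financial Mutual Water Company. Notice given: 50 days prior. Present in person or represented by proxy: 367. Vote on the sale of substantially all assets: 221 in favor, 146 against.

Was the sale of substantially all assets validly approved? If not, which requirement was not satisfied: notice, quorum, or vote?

Notice: 50 days given; 45 required. Satisfied.
Quorum: 20% of 1,831 = 366.20, rounded up to 367; 367 present. Satisfied.
Vote: requires three-fifths of those present (367); 3/5 of 367 = 220.20, rounded up to 221, so 221 needed; 221 in favor. Satisfied.

Valid — all requirements satisfied.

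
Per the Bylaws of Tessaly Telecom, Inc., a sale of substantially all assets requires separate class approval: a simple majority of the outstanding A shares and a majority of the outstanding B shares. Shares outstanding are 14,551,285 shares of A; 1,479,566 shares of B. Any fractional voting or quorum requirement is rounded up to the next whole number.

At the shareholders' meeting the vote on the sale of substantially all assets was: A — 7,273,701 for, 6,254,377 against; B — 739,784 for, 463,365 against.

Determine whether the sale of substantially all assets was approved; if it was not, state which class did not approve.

A: a majority of 14551285 is 7275643; 7,275,643 required, 7,273,701 in favor — not approved.
B: a majority of 1479566 is 739784; 739,784 required, 739,784 in favor — approved.

Not approved — the A shares did not give the required vote.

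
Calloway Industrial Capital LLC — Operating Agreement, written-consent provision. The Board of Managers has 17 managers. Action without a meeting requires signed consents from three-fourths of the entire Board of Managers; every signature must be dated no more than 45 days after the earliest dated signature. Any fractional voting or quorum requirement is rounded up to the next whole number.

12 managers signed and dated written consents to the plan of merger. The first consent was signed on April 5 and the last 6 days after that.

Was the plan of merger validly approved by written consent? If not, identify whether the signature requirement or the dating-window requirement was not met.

Signatures required: three-fourths of 17 — 3/4 of 17 = 12.75, rounded up to 13, so 13 needed; 12 signed. Insufficient.
Dating window: the latest signature is 6 days after the earliest; the limit is 45 days. Within the window.

Not effective — insufficient signatures.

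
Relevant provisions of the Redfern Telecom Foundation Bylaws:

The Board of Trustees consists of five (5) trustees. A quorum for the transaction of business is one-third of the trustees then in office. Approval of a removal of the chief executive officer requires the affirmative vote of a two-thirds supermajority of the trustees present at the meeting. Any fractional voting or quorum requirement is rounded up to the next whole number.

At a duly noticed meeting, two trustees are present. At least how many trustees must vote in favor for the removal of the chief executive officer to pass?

The removal of the chief executive officer requires two-thirds of the trustees present (2).
2/3 of 2 = 1.33, rounded up to 2.

2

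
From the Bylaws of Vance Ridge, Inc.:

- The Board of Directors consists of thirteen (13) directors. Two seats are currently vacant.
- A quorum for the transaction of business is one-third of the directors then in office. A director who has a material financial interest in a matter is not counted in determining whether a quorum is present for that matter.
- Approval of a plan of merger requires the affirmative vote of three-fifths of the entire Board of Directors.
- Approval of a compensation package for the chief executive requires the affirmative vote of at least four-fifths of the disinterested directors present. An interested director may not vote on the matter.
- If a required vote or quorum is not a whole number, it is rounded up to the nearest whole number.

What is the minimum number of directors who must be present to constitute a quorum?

1/3 of 11 = 3.67, rounded up to 4.

4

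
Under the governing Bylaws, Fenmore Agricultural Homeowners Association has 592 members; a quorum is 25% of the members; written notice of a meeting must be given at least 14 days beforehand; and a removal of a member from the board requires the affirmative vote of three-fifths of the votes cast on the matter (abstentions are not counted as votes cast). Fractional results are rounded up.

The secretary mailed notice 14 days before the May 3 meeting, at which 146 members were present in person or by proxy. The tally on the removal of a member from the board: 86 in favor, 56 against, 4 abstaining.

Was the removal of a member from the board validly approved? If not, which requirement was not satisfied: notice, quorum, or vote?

Invalid — quorum requirement not satisfied.

Notice: 14 days given; 14 required. Satisfied.
Quorum: 25% of 592 = 148; 146 present. Not satisfied.
Vote: requires three-fifths of the votes cast (146 − 4 abstaining = 142); 3/5 of 142 = 85.20, rounded up to 86, so 86 needed; 86 in favor. Satisfied.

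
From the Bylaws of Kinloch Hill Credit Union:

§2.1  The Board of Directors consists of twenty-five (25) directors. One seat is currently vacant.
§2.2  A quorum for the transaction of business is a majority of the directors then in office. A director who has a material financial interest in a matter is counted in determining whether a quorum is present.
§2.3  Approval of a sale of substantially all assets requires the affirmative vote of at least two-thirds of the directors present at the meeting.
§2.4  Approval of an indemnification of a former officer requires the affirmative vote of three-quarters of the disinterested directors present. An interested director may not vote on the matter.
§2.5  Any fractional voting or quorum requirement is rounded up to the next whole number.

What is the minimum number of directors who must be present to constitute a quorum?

13

A majority of 24 is 13.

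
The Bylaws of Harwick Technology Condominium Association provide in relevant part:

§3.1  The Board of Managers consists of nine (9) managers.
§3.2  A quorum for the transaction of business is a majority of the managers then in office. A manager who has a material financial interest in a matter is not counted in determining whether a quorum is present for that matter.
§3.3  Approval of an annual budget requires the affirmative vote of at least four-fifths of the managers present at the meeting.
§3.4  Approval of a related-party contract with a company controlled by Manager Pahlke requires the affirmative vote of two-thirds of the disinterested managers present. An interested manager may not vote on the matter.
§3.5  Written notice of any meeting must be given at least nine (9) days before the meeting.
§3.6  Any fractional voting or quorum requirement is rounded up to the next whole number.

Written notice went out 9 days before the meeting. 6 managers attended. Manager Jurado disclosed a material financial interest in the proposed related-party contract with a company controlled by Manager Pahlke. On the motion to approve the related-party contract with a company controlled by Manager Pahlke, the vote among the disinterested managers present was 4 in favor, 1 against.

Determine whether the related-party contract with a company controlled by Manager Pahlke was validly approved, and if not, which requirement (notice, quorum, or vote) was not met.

Valid — all requirements satisfied.

Notice: 9 days given; 9 required (9 ≥ 9). Satisfied.
Quorum: 6 present, but the 1 interested manager does not count, leaving 5. Quorum is 5. Satisfied.
Vote: the related-party contract with a company controlled by Manager Pahlke requires two-thirds of the disinterested managers present (6 − 1 = 5). 2/3 of 5 = 3.33, rounded up to 4, so 4 affirmative votes are needed; 4 voted in favor. Satisfied.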